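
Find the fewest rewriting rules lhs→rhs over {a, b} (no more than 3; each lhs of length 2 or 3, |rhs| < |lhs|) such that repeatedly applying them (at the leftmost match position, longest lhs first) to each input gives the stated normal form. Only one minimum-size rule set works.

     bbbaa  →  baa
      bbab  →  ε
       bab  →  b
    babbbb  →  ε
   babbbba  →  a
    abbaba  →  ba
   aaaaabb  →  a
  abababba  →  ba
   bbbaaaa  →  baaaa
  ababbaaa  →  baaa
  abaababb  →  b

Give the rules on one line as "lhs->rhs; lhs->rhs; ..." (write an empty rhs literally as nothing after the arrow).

  | bbbaa => baa
  | bbab => ab => ε
  | bab => b
  | babbbb => bbbb => bb => ε

aab->; ab->; bb->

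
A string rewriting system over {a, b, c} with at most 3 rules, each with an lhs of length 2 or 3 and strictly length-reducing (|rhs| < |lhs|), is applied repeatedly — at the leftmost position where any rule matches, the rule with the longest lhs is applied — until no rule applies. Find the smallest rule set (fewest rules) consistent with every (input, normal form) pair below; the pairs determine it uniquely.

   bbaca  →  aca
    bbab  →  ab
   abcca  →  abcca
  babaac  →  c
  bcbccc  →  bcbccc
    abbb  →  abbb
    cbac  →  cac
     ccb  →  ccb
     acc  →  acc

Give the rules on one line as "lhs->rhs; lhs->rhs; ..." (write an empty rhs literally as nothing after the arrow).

aaa->; ba->a

  | bbaca => baca => aca
  | bbab => bab => ab
  | abcca
  | babaac => abaac => aaac => c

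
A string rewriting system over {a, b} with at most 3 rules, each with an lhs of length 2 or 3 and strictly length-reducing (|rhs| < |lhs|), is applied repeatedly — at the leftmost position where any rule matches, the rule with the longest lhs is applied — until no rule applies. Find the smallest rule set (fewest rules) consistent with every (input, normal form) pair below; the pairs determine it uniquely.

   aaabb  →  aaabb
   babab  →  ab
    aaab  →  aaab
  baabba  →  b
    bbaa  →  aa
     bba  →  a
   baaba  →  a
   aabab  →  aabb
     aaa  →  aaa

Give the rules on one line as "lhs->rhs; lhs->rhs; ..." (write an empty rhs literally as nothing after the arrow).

ba->b; bba->a

  | aaabb
  | babab => bbab => ab
  | aaab
  | baabba => babba => bbba => ba => b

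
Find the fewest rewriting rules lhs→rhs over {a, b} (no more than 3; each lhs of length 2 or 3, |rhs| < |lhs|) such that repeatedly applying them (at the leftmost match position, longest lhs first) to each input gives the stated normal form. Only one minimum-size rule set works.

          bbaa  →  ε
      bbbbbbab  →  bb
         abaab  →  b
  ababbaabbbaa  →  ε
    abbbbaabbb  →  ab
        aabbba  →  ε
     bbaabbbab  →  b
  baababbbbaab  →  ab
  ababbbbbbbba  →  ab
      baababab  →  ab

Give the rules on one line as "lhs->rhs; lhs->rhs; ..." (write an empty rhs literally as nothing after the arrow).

aa->; ba->; bbb->b

  | bbaa => ba => ε
  | bbbbbbab => bbbbab => bbab => bb
  | abaab => aab => b
  | ababbaabbbaa => abbaabbbaa => ababbbaa => abbbaa => abaa => aa => ε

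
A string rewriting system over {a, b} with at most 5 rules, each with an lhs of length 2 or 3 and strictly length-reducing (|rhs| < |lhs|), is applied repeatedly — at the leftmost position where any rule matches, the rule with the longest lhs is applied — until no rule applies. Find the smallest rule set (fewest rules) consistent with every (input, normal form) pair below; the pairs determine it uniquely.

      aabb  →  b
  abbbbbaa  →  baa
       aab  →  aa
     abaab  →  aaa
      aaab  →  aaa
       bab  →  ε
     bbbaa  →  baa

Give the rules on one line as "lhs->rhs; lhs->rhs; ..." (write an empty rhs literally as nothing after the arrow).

ab->a; abb->bb; bab->; bb->b

  | aabb => abb => bb => b
  | abbbbbaa => bbbbbaa => bbbbaa => bbbaa => bbaa => baa
  | aab => aa
  | abaab => aaab => aaa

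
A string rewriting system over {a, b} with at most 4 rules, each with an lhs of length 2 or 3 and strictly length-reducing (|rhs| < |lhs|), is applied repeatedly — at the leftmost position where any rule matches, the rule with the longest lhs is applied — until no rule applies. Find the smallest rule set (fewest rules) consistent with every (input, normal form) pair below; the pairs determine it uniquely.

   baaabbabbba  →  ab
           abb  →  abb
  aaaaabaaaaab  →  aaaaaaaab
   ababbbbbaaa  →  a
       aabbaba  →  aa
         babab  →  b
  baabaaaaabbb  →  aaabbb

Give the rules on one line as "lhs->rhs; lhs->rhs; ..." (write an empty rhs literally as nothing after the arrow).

ba->; baa->; bba->

  | baaabbabbba => abbabbba => abbba => ab
  | abb
  | aaaaabaaaaab => aaaaaaaab
  | ababbbbbaaa => abbbbbaaa => abbbaa => aba => a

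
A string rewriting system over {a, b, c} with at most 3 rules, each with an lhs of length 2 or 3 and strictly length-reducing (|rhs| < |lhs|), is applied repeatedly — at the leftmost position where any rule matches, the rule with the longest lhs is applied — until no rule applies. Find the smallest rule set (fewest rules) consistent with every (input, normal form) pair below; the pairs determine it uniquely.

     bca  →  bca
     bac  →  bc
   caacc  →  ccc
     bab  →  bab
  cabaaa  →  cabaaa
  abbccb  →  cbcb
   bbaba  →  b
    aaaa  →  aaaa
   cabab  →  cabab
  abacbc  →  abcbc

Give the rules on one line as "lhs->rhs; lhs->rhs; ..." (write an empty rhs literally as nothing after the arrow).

ac->c; bba->b; bbc->cb

  | bca
  | bac => bc
  | caacc => cacc => ccc
  | bab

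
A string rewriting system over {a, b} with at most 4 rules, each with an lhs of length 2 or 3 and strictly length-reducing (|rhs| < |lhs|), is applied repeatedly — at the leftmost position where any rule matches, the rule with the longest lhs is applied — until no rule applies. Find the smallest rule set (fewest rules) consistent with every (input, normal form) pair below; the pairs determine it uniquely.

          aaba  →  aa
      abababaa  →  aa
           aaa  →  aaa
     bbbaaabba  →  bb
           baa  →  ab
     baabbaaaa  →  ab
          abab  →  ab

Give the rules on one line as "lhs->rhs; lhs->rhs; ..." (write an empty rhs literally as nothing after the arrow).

  | aaba => aa
  | abababaa => ababaa => abaa => aa
  | aaa
  | bbbaaabba => bbababba => bbabba => bbba => bb

aba->a; ba->; baa->ab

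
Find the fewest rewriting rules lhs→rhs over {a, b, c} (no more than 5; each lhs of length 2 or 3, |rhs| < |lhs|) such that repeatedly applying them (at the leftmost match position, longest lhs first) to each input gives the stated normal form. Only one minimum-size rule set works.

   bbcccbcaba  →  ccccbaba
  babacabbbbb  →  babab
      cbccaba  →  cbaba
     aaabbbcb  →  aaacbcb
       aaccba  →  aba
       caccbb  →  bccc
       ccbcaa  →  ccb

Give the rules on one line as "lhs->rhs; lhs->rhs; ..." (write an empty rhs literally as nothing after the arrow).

  | bbcccbcaba => ccccbcaba => ccccbaba
  | babacabbbbb => babaabbbbb => babaacbbb => babaaccb => babab
  | cbccaba => cbcaba => cbaba
  | aaabbbcb => aaacbcb

acc->; bb->c; ca->b; cab->ab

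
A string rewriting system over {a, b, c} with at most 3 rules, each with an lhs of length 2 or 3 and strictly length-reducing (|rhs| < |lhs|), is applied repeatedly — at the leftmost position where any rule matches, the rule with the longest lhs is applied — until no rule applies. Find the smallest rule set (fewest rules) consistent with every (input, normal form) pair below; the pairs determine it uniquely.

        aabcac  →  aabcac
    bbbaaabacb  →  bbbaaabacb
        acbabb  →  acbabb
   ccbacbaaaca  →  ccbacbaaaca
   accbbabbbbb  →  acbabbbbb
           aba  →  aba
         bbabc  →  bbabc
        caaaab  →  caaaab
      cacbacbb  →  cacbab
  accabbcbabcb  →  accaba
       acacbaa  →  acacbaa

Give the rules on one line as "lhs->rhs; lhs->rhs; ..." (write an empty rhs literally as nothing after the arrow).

bcb->; cbb->b

  | aabcac
  | bbbaaabacb
  | acbabb
  | ccbacbaaaca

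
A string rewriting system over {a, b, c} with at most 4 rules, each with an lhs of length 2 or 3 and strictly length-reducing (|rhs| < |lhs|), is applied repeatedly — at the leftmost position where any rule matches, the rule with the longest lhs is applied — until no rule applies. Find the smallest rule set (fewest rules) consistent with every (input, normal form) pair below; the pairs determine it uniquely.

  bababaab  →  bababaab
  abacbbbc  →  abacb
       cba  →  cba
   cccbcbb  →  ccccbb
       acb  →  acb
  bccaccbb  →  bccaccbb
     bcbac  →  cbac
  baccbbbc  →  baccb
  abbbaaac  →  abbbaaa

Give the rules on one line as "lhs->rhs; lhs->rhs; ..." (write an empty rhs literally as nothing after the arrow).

aac->aa; bbc->; bcb->cb

  | bababaab
  | abacbbbc => abacb
  | cba
  | cccbcbb => ccccbb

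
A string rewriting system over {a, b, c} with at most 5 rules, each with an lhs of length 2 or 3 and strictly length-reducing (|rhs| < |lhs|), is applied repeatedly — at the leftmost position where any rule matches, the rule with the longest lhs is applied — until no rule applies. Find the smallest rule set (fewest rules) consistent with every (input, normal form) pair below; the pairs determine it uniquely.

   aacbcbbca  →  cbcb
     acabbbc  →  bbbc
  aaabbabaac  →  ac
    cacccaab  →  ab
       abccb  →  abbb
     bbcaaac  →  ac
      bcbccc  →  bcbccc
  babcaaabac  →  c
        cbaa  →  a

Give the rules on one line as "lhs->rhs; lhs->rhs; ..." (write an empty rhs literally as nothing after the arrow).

aa->; ba->; ca->a; ccb->bb

  | aacbcbbca => cbcbbca => cbcbba => cbcb
  | acabbbc => aabbbc => bbbc
  | aaabbabaac => abbabaac => abbaac => abac => ac
  | cacccaab => acccaab => accaab => acaab => aaab => ab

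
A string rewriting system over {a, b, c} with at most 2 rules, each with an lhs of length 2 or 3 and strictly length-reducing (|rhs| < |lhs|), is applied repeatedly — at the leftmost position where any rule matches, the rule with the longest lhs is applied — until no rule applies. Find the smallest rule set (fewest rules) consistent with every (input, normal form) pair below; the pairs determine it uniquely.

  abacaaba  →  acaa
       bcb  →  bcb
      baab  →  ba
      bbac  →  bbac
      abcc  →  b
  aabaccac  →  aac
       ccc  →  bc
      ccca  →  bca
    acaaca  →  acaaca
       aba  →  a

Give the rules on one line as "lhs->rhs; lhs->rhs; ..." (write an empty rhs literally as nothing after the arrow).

  | abacaaba => acaaba => acaa
  | bcb
  | baab => ba
  | bbac

ab->; cc->b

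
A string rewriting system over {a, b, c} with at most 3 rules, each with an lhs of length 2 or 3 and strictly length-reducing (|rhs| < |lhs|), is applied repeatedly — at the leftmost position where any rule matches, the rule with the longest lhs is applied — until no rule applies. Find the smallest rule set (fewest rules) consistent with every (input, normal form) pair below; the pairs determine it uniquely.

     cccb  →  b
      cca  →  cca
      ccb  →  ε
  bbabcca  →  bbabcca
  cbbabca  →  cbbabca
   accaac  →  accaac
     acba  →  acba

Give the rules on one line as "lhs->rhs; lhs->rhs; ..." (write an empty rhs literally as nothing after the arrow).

ccb->; ccc->

  | cccb => b
  | cca
  | ccb => ε
  | bbabcca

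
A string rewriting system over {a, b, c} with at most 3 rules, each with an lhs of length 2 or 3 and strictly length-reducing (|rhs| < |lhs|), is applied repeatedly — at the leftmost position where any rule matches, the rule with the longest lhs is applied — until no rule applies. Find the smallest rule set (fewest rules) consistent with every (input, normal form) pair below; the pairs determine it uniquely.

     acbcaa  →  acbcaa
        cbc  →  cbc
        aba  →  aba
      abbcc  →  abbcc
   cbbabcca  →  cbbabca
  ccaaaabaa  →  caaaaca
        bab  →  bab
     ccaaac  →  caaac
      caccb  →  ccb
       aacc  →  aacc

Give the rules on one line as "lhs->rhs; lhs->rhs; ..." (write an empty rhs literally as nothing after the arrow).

baa->ca; cac->c; cca->ca

  | acbcaa
  | cbc
  | aba
  | abbcc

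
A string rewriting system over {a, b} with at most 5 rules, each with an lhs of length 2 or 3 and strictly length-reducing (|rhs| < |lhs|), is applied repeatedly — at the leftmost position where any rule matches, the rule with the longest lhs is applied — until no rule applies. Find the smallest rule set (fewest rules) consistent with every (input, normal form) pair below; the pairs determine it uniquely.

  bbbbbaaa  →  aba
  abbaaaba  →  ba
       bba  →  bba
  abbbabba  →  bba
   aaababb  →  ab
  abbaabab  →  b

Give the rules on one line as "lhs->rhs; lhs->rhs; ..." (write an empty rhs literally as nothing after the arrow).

  | bbbbbaaa => abbbaaa => abbaaa => abaaa => abba => aba
  | abbaaaba => abaaaba => abbaba => ababa => aaa => ba
  | bba
  | abbbabba => abbabba => ababba => aaba => bba

aa->b; abb->ab; bab->a; bbb->ab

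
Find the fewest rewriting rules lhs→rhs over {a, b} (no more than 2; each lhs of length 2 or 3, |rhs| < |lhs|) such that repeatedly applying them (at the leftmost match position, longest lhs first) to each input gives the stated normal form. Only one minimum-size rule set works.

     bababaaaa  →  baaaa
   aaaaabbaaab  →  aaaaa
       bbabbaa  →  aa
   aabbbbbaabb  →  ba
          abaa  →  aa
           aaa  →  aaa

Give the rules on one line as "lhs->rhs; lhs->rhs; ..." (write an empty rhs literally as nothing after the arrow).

  | bababaaaa => babaaaa => baaaa
  | aaaaabbaaab => aaaabaaab => aaaaaab => aaaaa
  | bbabbaa => aabbaa => abaa => aa
  | aabbbbbaabb => abbbbaabb => bbbaabb => baaabb => baab => ba

ab->; bba->aa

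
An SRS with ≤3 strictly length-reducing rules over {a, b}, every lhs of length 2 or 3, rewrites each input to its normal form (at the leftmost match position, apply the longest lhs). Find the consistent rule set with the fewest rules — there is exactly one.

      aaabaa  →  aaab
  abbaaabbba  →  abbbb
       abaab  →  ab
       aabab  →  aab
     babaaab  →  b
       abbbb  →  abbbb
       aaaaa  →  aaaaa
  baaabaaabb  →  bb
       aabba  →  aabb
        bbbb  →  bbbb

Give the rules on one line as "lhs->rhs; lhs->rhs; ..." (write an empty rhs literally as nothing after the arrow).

  | aaabaa => aaaba => aaab
  | abbaaabbba => abbaabbba => abbabbba => abbbba => abbbb
  | abaab => abab => ab
  | aabab => aab

ba->b; bab->b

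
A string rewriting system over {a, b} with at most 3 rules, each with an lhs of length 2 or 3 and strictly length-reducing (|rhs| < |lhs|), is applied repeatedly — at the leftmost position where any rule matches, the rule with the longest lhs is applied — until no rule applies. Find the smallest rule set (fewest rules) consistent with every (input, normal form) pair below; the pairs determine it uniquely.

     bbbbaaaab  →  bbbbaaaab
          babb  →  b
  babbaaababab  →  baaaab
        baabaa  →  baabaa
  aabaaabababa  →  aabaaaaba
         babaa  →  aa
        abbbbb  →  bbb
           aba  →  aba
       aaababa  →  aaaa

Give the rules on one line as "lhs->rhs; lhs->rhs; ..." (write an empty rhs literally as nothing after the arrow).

  | bbbbaaaab
  | babb => b
  | babbaaababab => baaababab => baaaab
  | baabaa

abb->; bab->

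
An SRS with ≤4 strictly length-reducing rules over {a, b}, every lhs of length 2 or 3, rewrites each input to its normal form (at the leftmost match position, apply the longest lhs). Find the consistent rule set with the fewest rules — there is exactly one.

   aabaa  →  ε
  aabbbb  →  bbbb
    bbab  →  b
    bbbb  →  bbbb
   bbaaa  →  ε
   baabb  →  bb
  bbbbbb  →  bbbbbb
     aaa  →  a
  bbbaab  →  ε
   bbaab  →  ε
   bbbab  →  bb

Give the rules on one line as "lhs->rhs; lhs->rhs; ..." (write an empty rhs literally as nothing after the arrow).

aa->; ab->; ba->a; bba->

  | aabaa => baa => aa => ε
  | aabbbb => bbbb
  | bbab => b
  | bbbb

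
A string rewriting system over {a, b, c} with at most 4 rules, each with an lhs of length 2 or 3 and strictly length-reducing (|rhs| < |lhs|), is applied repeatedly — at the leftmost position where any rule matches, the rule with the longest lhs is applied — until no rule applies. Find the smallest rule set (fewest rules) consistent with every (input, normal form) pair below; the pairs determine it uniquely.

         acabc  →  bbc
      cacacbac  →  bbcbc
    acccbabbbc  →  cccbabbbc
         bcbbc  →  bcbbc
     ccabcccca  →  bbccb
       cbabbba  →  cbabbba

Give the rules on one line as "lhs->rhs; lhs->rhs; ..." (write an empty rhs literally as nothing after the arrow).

  | acabc => cabc => bbc
  | cacacbac => bcacbac => bbcbac => bbcbc
  | acccbabbbc => cccbabbbc
  | bcbbc

ac->c; ca->b; cca->b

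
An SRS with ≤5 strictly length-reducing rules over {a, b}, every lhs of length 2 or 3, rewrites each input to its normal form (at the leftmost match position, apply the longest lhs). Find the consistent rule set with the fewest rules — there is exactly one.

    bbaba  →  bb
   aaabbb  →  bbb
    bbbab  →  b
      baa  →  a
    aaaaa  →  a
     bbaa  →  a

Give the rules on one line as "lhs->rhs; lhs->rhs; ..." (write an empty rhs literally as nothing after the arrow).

  | bbaba => baba => aba => bb
  | aaabbb => aabbb => abbb => bbb
  | bbbab => bbab => bab => ab => b
  | baa => aa => a

aa->a; ab->b; aba->bb; ba->a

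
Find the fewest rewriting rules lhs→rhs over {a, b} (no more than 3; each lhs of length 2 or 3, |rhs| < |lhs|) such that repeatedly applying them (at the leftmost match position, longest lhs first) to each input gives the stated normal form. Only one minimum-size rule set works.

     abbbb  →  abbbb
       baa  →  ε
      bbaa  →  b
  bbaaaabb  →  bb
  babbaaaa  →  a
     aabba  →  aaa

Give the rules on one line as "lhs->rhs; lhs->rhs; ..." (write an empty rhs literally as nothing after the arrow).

ba->a; baa->

  | abbbb
  | baa => ε
  | bbaa => b
  | bbaaaabb => baabb => bb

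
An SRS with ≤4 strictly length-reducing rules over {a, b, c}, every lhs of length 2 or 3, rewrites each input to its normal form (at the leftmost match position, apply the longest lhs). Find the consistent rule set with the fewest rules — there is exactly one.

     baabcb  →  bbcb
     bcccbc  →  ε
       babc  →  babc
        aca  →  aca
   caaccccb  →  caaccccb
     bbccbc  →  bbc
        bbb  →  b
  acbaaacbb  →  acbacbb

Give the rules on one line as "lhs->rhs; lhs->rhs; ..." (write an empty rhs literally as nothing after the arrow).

baa->b; bbb->b; bcc->; cbc->

  | baabcb => bbcb
  | bcccbc => cbc => ε
  | babc
  | aca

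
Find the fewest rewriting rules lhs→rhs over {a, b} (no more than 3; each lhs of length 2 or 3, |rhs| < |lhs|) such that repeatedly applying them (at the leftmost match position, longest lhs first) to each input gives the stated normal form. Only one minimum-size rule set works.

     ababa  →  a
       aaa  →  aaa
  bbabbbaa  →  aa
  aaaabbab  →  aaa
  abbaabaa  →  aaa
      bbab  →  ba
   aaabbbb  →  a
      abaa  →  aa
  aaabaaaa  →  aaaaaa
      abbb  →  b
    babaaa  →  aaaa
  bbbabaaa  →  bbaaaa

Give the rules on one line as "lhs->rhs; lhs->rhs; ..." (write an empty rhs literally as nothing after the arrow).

ab->; abb->; bab->a

  | ababa => aba => a
  | aaa
  | bbabbbaa => babbaa => abaa => aa
  | aaaabbab => aaaab => aaa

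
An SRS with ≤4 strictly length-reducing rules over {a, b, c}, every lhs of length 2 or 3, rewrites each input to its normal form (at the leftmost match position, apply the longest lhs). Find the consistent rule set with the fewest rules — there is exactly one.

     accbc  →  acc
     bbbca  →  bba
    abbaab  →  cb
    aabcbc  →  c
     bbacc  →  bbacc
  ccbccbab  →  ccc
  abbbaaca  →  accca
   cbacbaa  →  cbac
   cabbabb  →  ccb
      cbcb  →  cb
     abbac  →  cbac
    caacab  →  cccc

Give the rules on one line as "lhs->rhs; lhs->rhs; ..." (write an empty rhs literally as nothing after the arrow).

aa->c; ab->c; bc->; cbb->ac

  | accbc => acc
  | bbbca => bba
  | abbaab => cbaab => cbcb => cb
  | aabcbc => cbcbc => cbc => c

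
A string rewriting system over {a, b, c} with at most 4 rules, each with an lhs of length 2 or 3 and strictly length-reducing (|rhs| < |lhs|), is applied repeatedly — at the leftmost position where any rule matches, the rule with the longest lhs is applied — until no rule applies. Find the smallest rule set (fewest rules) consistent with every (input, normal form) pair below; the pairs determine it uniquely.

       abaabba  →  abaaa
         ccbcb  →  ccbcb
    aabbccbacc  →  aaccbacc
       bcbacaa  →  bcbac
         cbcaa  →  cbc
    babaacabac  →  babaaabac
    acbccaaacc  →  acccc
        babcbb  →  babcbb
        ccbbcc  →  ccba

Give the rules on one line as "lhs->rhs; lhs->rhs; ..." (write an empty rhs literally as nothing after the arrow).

  | abaabba => abaaa
  | ccbcb
  | aabbccbacc => aaccbacc
  | bcbacaa => bcbac

abb->a; bcc->ca; ca->a; caa->c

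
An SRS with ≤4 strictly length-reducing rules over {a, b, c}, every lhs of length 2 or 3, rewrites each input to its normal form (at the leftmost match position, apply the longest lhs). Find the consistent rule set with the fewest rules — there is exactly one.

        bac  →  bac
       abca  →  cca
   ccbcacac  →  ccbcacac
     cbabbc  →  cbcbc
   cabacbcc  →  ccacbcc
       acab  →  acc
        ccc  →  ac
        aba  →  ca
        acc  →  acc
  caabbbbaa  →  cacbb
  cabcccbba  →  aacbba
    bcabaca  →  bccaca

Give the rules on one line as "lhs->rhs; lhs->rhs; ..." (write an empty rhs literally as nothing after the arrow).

  | bac
  | abca => cca
  | ccbcacac
  | cbabbc => cbcbc

ab->c; baa->; ccc->ac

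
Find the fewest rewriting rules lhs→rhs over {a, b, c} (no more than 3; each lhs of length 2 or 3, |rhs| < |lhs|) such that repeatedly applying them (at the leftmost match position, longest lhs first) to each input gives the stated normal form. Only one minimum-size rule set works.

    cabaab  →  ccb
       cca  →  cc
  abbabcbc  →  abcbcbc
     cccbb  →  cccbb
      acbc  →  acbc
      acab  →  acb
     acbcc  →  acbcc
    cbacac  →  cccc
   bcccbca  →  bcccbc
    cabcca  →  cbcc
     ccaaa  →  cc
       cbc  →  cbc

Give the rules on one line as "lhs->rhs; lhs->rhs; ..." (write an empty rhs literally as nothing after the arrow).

ba->c; ca->c

  | cabaab => cbaab => ccab => ccb
  | cca => cc
  | abbabcbc => abcbcbc
  | cccbb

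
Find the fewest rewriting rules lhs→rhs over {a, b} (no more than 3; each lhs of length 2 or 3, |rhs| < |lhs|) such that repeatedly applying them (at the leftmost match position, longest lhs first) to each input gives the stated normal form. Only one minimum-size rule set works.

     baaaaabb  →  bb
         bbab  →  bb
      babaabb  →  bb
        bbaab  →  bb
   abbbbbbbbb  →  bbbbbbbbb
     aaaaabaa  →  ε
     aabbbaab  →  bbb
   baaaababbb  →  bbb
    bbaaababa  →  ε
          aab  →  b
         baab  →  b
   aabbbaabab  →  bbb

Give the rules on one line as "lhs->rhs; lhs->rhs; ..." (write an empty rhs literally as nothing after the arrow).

ab->b; ba->; baa->

  | baaaaabb => aaabb => aabb => abb => bb
  | bbab => bb
  | babaabb => baabb => bb
  | bbaab => bb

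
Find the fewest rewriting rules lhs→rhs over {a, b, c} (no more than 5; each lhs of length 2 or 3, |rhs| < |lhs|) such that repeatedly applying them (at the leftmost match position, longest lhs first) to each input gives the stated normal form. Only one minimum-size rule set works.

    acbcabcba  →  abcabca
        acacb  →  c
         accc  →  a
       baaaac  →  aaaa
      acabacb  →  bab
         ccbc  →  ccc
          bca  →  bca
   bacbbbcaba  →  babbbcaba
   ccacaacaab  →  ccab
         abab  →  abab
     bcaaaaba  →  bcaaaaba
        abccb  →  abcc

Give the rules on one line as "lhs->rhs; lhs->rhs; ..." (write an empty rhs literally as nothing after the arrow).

ac->a; aca->; baa->aa; cb->c

  | acbcabcba => abcabcba => abcabca
  | acacb => cb => c
  | accc => acc => ac => a
  | baaaac => aaaac => aaaa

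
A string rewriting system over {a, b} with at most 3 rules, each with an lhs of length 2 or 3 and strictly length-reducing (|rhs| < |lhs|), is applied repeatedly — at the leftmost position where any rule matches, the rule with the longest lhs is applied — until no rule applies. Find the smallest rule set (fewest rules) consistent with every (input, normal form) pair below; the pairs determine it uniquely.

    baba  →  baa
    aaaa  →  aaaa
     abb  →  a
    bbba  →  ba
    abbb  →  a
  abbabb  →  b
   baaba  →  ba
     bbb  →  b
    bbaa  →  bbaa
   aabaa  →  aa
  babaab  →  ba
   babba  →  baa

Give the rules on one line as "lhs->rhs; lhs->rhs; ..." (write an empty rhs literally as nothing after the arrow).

aab->; ab->a; bbb->b

  | baba => baa
  | aaaa
  | abb => ab => a
  | bbba => ba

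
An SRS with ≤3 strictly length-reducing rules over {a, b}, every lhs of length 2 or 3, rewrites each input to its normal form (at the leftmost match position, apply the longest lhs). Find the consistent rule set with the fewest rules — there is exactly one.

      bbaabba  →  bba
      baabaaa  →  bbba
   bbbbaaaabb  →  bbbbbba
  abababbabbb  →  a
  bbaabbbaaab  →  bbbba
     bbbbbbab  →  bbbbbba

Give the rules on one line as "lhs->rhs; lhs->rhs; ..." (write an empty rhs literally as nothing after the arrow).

  | bbaabba => bbabba => bbaba => bbaa => bba
  | baabaaa => babaaa => baaaa => bbba
  | bbbbaaaabb => bbbbbbabb => bbbbbbab => bbbbbba
  | abababbabbb => aababbabbb => ababbabbb => aabbabbb => abbabbb => ababbb => aabbb => abbb => abb => ab => a

aa->a; aaa->bb; ab->a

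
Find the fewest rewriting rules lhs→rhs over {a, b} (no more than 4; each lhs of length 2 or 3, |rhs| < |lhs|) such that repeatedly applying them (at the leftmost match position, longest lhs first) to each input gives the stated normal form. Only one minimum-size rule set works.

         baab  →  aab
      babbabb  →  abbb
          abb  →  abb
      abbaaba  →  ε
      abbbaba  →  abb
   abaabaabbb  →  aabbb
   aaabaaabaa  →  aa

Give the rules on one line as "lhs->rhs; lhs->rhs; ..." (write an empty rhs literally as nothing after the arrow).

  | baab => aab
  | babbabb => abbabb => abbb
  | abb
  | abbaaba => ababa => aaba => aaa => ε

aaa->; ba->a; bba->b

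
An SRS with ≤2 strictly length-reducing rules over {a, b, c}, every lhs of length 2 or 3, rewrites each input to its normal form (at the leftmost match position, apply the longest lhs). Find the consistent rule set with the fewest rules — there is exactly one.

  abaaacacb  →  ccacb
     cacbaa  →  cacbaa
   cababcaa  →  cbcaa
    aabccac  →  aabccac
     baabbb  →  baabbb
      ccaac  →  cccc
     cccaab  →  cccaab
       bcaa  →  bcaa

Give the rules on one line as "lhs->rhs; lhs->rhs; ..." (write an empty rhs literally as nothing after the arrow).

  | abaaacacb => aacacb => ccacb
  | cacbaa
  | cababcaa => cbcaa
  | aabccac

aac->cc; aba->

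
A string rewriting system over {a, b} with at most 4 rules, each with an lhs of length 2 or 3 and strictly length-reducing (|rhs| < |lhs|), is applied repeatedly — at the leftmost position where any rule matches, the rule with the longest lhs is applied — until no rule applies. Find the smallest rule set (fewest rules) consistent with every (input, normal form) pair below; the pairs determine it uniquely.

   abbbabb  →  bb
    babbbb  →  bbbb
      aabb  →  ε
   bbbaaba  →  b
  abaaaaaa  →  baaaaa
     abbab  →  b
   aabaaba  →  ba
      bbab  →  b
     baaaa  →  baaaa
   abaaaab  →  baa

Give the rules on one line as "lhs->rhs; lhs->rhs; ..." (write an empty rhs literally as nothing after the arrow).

  | abbbabb => bbabb => babb => bb
  | babbbb => bbbb
  | aabb => ab => ε
  | bbbaaba => bbaaba => baaba => bab => b

ab->; aba->b; bba->ba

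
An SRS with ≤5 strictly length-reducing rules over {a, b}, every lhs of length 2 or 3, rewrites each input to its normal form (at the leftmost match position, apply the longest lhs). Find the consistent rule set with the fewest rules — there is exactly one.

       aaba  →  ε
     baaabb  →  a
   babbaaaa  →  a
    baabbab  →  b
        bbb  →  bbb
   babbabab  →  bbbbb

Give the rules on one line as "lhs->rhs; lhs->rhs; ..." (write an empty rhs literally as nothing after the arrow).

  | aaba => aba => ba => ε
  | baaabb => aabb => a
  | babbaaaa => bbbaaaa => bbaaa => baa => a
  | baabbab => abbab => ab => b

ab->b; abb->; ba->; bab->bb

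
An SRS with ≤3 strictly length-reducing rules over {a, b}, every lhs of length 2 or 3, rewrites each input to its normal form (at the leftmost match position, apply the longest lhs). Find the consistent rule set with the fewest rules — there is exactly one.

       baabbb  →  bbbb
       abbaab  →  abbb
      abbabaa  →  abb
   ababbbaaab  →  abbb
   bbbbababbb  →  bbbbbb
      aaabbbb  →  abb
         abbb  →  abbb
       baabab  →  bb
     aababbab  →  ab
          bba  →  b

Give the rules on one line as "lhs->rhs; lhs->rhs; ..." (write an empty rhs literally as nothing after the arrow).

  | baabbb => bbbb
  | abbaab => abbb
  | abbabaa => abbaa => abb
  | ababbbaaab => abbbaaab => abbbab => abbb

aab->a; ba->; baa->b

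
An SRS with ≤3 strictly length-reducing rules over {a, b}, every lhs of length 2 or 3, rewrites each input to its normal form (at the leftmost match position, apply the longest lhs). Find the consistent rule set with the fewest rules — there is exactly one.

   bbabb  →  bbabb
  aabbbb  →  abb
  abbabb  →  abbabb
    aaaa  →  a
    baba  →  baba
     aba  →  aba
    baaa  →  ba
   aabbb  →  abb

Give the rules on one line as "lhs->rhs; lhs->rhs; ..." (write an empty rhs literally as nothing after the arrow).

  | bbabb
  | aabbbb => abbbb => abbb => abb
  | abbabb
  | aaaa => aaa => aa => a

aa->a; bbb->bb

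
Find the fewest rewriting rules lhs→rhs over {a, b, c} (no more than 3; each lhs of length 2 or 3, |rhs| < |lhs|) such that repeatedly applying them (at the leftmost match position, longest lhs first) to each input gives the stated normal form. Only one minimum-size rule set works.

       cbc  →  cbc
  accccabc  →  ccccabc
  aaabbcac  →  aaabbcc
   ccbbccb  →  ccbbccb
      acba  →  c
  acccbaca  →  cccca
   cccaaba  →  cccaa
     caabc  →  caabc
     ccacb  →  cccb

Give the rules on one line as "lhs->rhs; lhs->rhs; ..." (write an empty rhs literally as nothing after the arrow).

ac->c; ba->

  | cbc
  | accccabc => ccccabc
  | aaabbcac => aaabbcc
  | ccbbccb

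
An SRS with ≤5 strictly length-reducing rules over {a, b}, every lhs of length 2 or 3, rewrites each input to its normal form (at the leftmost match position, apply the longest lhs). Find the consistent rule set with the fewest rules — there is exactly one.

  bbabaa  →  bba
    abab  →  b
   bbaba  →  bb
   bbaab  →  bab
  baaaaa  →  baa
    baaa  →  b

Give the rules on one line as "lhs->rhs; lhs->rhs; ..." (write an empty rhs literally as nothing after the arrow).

  | bbabaa => bba
  | abab => b
  | bbaba => bb
  | bbaab => bbbb => bab

aaa->; aab->bb; aba->; bbb->ba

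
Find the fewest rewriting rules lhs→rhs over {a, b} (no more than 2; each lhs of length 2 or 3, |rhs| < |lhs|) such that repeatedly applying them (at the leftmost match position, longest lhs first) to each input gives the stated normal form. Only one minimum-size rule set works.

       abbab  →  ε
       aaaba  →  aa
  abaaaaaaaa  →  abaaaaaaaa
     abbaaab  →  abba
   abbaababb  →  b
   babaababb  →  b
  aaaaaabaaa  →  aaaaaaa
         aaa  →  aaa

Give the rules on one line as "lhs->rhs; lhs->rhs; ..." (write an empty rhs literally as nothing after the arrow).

aab->; bab->ab

  | abbab => abab => aab => ε
  | aaaba => aa
  | abaaaaaaaa
  | abbaaab => abba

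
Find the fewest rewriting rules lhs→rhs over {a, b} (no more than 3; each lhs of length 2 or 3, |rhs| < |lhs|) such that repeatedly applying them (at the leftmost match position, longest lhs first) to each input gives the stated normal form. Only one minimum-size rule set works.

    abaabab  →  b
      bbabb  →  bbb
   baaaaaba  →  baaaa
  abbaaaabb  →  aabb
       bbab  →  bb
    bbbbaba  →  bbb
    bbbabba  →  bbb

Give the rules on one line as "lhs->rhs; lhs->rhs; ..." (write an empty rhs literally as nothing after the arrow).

aba->; bba->b

  | abaabab => abab => b
  | bbabb => bbb
  | baaaaaba => baaaa
  | abbaaaabb => abaaabb => aabb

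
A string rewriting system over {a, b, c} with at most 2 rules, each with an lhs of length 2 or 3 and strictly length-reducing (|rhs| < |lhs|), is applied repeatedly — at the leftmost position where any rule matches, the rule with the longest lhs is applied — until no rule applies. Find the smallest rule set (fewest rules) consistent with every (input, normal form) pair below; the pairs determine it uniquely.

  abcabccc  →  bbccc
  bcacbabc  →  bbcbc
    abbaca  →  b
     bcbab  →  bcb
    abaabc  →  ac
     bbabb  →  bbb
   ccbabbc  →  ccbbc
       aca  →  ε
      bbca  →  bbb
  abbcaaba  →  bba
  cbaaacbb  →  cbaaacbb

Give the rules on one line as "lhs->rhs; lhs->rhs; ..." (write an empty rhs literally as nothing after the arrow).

ab->; ca->b

  | abcabccc => cabccc => bbccc
  | bcacbabc => bbcbabc => bbcbc
  | abbaca => baca => bab => b
  | bcbab => bcb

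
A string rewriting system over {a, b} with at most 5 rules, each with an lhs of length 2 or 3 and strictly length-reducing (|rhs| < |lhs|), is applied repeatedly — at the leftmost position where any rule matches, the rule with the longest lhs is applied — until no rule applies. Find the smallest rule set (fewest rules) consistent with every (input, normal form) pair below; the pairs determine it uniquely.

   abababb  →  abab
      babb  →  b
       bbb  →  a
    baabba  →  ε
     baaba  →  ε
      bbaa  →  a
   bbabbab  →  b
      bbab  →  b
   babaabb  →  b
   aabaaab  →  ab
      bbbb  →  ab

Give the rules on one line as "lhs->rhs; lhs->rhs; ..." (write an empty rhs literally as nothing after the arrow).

  | abababb => ababaa => abab
  | babb => baa => b
  | bbb => a
  | baabba => bbba => aa => ε

aa->; aaa->bb; bb->a; bbb->a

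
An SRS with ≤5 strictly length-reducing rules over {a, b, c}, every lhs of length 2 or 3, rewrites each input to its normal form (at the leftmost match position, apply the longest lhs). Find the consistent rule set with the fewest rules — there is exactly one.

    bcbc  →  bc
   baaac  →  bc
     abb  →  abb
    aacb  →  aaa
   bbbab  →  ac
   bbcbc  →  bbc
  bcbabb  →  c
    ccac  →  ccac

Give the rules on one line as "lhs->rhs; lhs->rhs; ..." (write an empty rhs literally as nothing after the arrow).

ba->b; bbb->c; cab->ac; cb->a

  | bcbc => bac => bc
  | baaac => baac => bac => bc
  | abb
  | aacb => aaa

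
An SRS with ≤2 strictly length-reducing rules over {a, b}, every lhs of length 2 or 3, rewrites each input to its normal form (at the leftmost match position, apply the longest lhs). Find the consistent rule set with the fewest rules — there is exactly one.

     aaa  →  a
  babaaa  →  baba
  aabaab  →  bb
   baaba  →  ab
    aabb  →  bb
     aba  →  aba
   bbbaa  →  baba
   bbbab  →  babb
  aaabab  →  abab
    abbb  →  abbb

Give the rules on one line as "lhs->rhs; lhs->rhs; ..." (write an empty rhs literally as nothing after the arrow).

aa->; bba->ab

  | aaa => a
  | babaaa => baba
  | aabaab => baab => bb
  | baaba => bba => ab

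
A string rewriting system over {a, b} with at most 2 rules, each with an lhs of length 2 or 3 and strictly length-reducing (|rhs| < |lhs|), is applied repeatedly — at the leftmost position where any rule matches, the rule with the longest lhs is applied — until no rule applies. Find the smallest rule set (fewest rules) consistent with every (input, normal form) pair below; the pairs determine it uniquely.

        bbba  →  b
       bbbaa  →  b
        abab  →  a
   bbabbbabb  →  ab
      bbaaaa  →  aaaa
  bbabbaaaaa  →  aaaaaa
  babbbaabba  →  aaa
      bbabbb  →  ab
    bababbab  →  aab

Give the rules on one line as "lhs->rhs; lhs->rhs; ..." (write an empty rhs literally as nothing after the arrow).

ba->b; bb->

  | bbba => ba => b
  | bbbaa => baa => ba => b
  | abab => abb => a
  | bbabbbabb => abbbabb => ababb => abbb => ab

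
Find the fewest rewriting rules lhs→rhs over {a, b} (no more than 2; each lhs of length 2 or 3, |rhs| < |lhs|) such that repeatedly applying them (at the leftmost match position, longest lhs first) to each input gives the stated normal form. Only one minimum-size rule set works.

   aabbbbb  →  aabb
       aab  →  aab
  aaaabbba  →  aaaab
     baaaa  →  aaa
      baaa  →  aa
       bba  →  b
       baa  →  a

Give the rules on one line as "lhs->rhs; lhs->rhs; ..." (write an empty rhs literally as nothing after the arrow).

ba->; bbb->bb

  | aabbbbb => aabbbb => aabbb => aabb
  | aab
  | aaaabbba => aaaabba => aaaab
  | baaaa => aaa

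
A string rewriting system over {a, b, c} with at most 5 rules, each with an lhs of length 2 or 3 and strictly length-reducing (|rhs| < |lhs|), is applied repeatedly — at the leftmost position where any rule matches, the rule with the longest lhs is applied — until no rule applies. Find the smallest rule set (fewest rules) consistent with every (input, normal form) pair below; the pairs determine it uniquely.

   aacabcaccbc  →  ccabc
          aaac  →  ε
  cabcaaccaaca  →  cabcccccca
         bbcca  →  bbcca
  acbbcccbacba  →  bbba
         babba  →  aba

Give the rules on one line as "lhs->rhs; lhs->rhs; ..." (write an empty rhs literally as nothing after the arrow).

aa->c; ac->b; bab->a; cb->

  | aacabcaccbc => ccabcaccbc => ccabcbcbc => ccabcbc => ccabc
  | aaac => cac => cb => ε
  | cabcaaccaaca => cabccccaaca => cabcccccca
  | bbcca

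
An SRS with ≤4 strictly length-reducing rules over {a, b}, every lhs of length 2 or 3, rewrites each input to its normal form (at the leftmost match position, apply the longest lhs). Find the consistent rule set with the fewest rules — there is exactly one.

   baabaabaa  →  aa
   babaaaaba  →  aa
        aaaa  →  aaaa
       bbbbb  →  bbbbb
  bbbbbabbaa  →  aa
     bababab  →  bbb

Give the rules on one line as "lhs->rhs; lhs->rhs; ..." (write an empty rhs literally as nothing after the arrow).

  | baabaabaa => aabaabaa => aabaa => aa
  | babaaaaba => baaaba => aaaba => aa
  | aaaa
  | bbbbb

ab->b; aba->; baa->aa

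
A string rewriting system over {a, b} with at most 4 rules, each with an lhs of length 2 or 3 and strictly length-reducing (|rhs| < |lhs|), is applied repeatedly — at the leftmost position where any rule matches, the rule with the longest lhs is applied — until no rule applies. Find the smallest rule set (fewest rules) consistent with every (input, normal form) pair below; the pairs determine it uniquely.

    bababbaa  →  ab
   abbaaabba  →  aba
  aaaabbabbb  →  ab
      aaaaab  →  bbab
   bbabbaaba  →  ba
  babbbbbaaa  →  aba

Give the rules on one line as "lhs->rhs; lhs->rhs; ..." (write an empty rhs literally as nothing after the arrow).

  | bababbaa => babaaaa => babbaa => baaaa => bbaa => bbb => ab
  | abbaaabba => aaaaabba => baaabba => bbabba => bbaaa => bbba => aba
  | aaaabbabbb => baabbabbb => baababbb => baaabbb => bbabbb => bbaab => bbaa => bbb => ab
  | aaaaab => baaab => bbab

aa->b; aab->aa; abb->aa; bbb->ab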